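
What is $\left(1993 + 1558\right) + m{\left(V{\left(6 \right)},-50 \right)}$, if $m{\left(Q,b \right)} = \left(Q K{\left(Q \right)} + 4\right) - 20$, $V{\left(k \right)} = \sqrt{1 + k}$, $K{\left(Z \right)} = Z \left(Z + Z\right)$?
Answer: $3535 + 14 \sqrt{7} \approx 3572.0$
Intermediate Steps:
$K{\left(Z \right)} = 2 Z^{2}$ ($K{\left(Z \right)} = Z 2 Z = 2 Z^{2}$)
$m{\left(Q,b \right)} = -16 + 2 Q^{3}$ ($m{\left(Q,b \right)} = \left(Q 2 Q^{2} + 4\right) - 20 = \left(2 Q^{3} + 4\right) - 20 = \left(4 + 2 Q^{3}\right) - 20 = -16 + 2 Q^{3}$)
$\left(1993 + 1558\right) + m{\left(V{\left(6 \right)},-50 \right)} = \left(1993 + 1558\right) - \left(16 - 2 \left(\sqrt{1 + 6}\right)^{3}\right) = 3551 - \left(16 - 2 \left(\sqrt{7}\right)^{3}\right) = 3551 - \left(16 - 2 \cdot 7 \sqrt{7}\right) = 3551 - \left(16 - 14 \sqrt{7}\right) = 3535 + 14 \sqrt{7}$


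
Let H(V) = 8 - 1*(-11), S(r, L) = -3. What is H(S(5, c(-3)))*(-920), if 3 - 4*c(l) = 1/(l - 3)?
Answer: -17480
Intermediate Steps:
c(l) = ¾ - 1/(4*(-3 + l)) (c(l) = ¾ - 1/(4*(l - 3)) = ¾ - 1/(4*(-3 + l)))
H(V) = 19 (H(V) = 8 + 11 = 19)
H(S(5, c(-3)))*(-920) = 19*(-920) = -17480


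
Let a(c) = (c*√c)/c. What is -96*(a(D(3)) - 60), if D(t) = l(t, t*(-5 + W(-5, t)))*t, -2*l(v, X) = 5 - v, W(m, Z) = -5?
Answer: 5760 - 96*I*√3 ≈ 5760.0 - 166.28*I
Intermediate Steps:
l(v, X) = -5/2 + v/2 (l(v, X) = -(5 - v)/2 = -5/2 + v/2)
D(t) = t*(-5/2 + t/2) (D(t) = (-5/2 + t/2)*t = t*(-5/2 + t/2))
a(c) = √c (a(c) = c^(3/2)/c = √c)
-96*(a(D(3)) - 60) = -96*(√((½)*3*(-5 + 3)) - 60) = -96*(√((½)*3*(-2)) - 60) = -96*(√(-3) - 60) = -96*(I*√3 - 60) = -96*(-60 + I*√3) = 5760 - 96*I*√3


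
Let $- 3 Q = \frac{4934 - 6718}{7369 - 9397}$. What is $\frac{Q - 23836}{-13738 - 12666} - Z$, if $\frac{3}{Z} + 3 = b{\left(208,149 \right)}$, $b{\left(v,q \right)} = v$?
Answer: $\frac{12738317}{14343030} \approx 0.88812$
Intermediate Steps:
$Z = \frac{3}{205}$ ($Z = \frac{3}{-3 + 208} = \frac{3}{205} \approx 0.014634$)
$Q = - \frac{446}{1521}$ ($Q = - \frac{\left(4934 - 6718\right) \frac{1}{7369 - 9397}}{3} = - \frac{\left(-1784\right) \frac{1}{-2028}}{3} = - \frac{\left(-1784\right) \left(- \frac{1}{2028}\right)}{3} = \left(- \frac{1}{3}\right) \frac{446}{507} = - \frac{446}{1521} \approx -0.29323$)
$\frac{Q - 23836}{-13738 - 12666} - Z = \frac{- \frac{446}{1521} - 23836}{-13738 - 12666} - \frac{3}{205} = - \frac{36255002}{1521 \left(-26404\right)} - \frac{3}{205} = \left(- \frac{36255002}{1521}\right) \left(- \frac{1}{26404}\right) - \frac{3}{205} = \frac{2589643}{2868606} - \frac{3}{205} = \frac{12738317}{14343030}$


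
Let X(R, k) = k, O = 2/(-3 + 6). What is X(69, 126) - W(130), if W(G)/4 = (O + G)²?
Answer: -613522/9 ≈ -68169.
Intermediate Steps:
O = ⅔ (O = 2/3 = 2*(⅓) = ⅔ ≈ 0.66667)
W(G) = 4*(⅔ + G)²
X(69, 126) - W(130) = 126 - 4*(2 + 3*130)²/9 = 126 - 4*(2 + 390)²/9 = 126 - 4*392²/9 = 126 - 4*153664/9 = 126 - 1*614656/9 = 126 - 614656/9 = -613522/9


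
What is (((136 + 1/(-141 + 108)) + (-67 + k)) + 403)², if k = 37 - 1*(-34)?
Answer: 321054724/1089 ≈ 2.9482e+5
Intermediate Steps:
k = 71 (k = 37 + 34 = 71)
(((136 + 1/(-141 + 108)) + (-67 + k)) + 403)² = (((136 + 1/(-141 + 108)) + (-67 + 71)) + 403)² = (((136 + 1/(-33)) + 4) + 403)² = (((136 - 1/33) + 4) + 403)² = ((4487/33 + 4) + 403)² = (4619/33 + 403)² = (17918/33)² = 321054724/1089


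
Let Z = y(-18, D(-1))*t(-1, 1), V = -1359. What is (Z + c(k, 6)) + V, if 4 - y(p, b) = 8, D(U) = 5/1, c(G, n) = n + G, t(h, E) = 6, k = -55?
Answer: -1432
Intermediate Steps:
c(G, n) = G + n
D(U) = 5 (D(U) = 5*1 = 5)
y(p, b) = -4 (y(p, b) = 4 - 1*8 = 4 - 8 = -4)
Z = -24 (Z = -4*6 = -24)
(Z + c(k, 6)) + V = (-24 + (-55 + 6)) - 1359 = (-24 - 49) - 1359 = -73 - 1359 = -1432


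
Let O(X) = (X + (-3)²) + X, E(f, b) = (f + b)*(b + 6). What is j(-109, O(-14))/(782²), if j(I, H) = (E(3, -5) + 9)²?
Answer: 49/611524 ≈ 8.0128e-5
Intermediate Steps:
E(f, b) = (6 + b)*(b + f) (E(f, b) = (b + f)*(6 + b) = (6 + b)*(b + f))
O(X) = 9 + 2*X (O(X) = (X + 9) + X = (9 + X) + X = 9 + 2*X)
j(I, H) = 49 (j(I, H) = (((-5)² + 6*(-5) + 6*3 - 5*3) + 9)² = ((25 - 30 + 18 - 15) + 9)² = (-2 + 9)² = 7² = 49)
j(-109, O(-14))/(782²) = 49/(782²) = 49/611524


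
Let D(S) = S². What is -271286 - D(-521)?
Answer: -542727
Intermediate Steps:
-271286 - D(-521) = -271286 - 1*(-521)² = -271286 - 1*271441 = -271286 - 271441 = -542727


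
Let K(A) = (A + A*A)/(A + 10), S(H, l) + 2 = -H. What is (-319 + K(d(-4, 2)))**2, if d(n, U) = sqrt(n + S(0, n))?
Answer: 4*(-1200959*I + 254082*sqrt(6))/(-47*I + 10*sqrt(6)) ≈ 1.0209e+5 - 236.27*I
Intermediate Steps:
S(H, l) = -2 - H
d(n, U) = sqrt(-2 + n) (d(n, U) = sqrt(n + (-2 - 1*0)) = sqrt(n + (-2 + 0)) = sqrt(n - 2) = sqrt(-2 + n))
K(A) = (A + A**2)/(10 + A)
(-319 + K(d(-4, 2)))**2 = (-319 + sqrt(-2 - 4)*(1 + sqrt(-2 - 4))/(10 + sqrt(-2 - 4)))**2 = (-319 + sqrt(-6)*(1 + sqrt(-6))/(10 + sqrt(-6)))**2 = (-319 + (I*sqrt(6))*(1 + I*sqrt(6))/(10 + I*sqrt(6)))**2 = (-319 + I*sqrt(6)*(1 + I*sqrt(6))/(10 + I*sqrt(6)))**2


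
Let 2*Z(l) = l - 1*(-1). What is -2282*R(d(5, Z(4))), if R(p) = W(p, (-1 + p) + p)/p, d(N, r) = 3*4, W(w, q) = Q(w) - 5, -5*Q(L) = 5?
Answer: 1141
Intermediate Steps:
Q(L) = -1 (Q(L) = -1/5*5 = -1)
Z(l) = 1/2 + l/2 (Z(l) = (l - 1*(-1))/2 = (l + 1)/2 = (1 + l)/2 = 1/2 + l/2)
W(w, q) = -6 (W(w, q) = -1 - 5 = -6)
d(N, r) = 12
R(p) = -6/p
-2282*R(d(5, Z(4))) = -(-13692)/12 = -2282*(-1/2) = 1141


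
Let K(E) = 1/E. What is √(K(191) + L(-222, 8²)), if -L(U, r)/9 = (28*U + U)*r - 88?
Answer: √135310947671/191 ≈ 1925.9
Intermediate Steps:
L(U, r) = 792 - 261*U*r (L(U, r) = -9*((28*U + U)*r - 88) = -9*((29*U)*r - 88) = -9*(29*U*r - 88) = -9*(-88 + 29*U*r) = 792 - 261*U*r)
√(K(191) + L(-222, 8²)) = √(1/191 + (792 - 261*(-222)*8²)) = √(1/191 + (792 - 261*(-222)*64)) = √(1/191 + (792 + 3708288)) = √(1/191 + 3709080) = √(708434281/191) = √135310947671/191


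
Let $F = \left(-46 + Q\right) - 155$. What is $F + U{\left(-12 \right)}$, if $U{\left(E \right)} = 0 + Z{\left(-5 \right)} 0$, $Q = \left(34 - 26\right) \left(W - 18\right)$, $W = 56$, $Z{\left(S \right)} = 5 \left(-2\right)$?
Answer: $103$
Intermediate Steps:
$Z{\left(S \right)} = -10$
$Q = 304$ ($Q = \left(34 - 26\right) \left(56 - 18\right) = 8 \cdot 38 = 304$)
$U{\left(E \right)} = 0$ ($U{\left(E \right)} = 0 - 0 = 0 + 0 = 0$)
$F = 103$ ($F = \left(-46 + 304\right) - 155 = 258 - 155 = 103$)
$F + U{\left(-12 \right)} = 103 + 0 = 103$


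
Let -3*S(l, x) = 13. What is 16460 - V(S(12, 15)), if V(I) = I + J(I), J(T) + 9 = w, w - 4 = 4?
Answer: 49396/3 ≈ 16465.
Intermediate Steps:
w = 8 (w = 4 + 4 = 8)
J(T) = -1 (J(T) = -9 + 8 = -1)
S(l, x) = -13/3 (S(l, x) = -⅓*13 = -13/3)
V(I) = -1 + I (V(I) = I - 1 = -1 + I)
16460 - V(S(12, 15)) = 16460 - (-1 - 13/3) = 16460 - 1*(-16/3) = 16460 + 16/3 = 49396/3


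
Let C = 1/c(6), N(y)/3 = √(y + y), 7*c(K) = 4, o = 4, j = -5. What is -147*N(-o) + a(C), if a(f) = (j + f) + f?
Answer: -3/2 - 882*I*√2 ≈ -1.5 - 1247.3*I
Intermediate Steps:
c(K) = 4/7 (c(K) = (⅐)*4 = 4/7)
N(y) = 3*√2*√y (N(y) = 3*√(y + y) = 3*√(2*y) = 3*(√2*√y) = 3*√2*√y)
C = 7/4 (C = 1/(4/7) = 7/4 ≈ 1.7500)
a(f) = -5 + 2*f (a(f) = (-5 + f) + f = -5 + 2*f)
-147*N(-o) + a(C) = -441*√2*√(-1*4) + (-5 + 2*(7/4)) = -441*√2*√(-4) + (-5 + 7/2) = -441*√2*2*I - 3/2 = -882*I*√2 - 3/2 = -3/2 - 882*I*√2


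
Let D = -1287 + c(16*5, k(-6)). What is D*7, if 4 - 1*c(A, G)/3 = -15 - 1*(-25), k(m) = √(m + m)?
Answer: -9135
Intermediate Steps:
k(m) = √2*√m (k(m) = √(2*m) = √2*√m)
c(A, G) = -18 (c(A, G) = 12 - 3*(-15 - 1*(-25)) = 12 - 3*(-15 + 25) = 12 - 3*10 = 12 - 30 = -18)
D = -1305 (D = -1287 - 18 = -1305)
D*7 = -1305*7 = -9135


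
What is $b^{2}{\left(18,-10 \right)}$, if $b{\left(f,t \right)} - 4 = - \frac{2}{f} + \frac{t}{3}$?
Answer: $\frac{25}{81} \approx 0.30864$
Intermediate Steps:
$b{\left(f,t \right)} = 4 - \frac{2}{f} + \frac{t}{3}$ ($b{\left(f,t \right)} = 4 + \left(- \frac{2}{f} + \frac{t}{3}\right) = 4 - \frac{2}{f} + \frac{t}{3}$)
$b^{2}{\left(18,-10 \right)} = \left(4 - \frac{2}{18} + \frac{1}{3} \left(-10\right)\right)^{2} = \left(4 - \frac{1}{9} - \frac{10}{3}\right)^{2} = \left(\frac{5}{9}\right)^{2} = \frac{25}{81}$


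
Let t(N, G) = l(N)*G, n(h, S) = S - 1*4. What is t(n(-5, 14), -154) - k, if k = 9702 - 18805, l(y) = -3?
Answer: 9565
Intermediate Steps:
n(h, S) = -4 + S (n(h, S) = S - 4 = -4 + S)
t(N, G) = -3*G
k = -9103
t(n(-5, 14), -154) - k = -3*(-154) - 1*(-9103) = 462 + 9103 = 9565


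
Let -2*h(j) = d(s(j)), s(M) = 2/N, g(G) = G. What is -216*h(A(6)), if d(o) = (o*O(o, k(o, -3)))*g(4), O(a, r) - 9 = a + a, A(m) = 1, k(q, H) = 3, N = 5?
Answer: 42336/25 ≈ 1693.4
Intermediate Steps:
O(a, r) = 9 + 2*a (O(a, r) = 9 + (a + a) = 9 + 2*a)
s(M) = ⅖ (s(M) = 2/5 = 2*(⅕) = ⅖)
d(o) = 4*o*(9 + 2*o) (d(o) = (o*(9 + 2*o))*4 = 4*o*(9 + 2*o))
h(j) = -196/25 (h(j) = -2*2*(9 + 2*(⅖))/5 = -2*2*(9 + ⅘)/5 = -2*2*49/(5*5) = -½*392/25 = -196/25)
-216*h(A(6)) = -216*(-196/25) = 42336/25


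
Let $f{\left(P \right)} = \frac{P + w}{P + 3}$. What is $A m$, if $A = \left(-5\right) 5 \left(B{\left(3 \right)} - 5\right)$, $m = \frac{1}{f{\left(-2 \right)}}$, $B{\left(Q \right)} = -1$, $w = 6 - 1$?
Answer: $50$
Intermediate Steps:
$w = 5$ ($w = 6 - 1 = 5$)
$f{\left(P \right)} = \frac{5 + P}{3 + P}$ ($f{\left(P \right)} = \frac{P + 5}{P + 3} = \frac{5 + P}{3 + P}$)
$m = \frac{1}{3}$ ($m = \frac{1}{\frac{1}{3 - 2} \left(5 - 2\right)} = \frac{1}{1^{-1} \cdot 3} = \frac{1}{1 \cdot 3} = \frac{1}{3} \approx 0.33333$)
$A = 150$ ($A = \left(-5\right) 5 \left(-1 - 5\right) = - 25 \left(-1 - 5\right) = \left(-25\right) \left(-6\right) = 150$)
$A m = 150 \cdot \frac{1}{3} = 50$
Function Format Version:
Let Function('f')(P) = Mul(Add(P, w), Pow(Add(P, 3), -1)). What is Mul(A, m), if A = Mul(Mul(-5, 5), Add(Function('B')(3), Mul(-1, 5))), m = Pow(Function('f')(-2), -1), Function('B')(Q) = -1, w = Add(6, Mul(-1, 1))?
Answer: 50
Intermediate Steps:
w = 5 (w = Add(6, -1) = 5)
Function('f')(P) = Mul(Pow(Add(3, P), -1), Add(5, P)) (Function('f')(P) = Mul(Add(P, 5), Pow(Add(P, 3), -1)) = Mul(Add(5, P), Pow(Add(3, P), -1)) = Mul(Pow(Add(3, P), -1), Add(5, P)))
m = Rational(1, 3) (m = Pow(Mul(Pow(Add(3, -2), -1), Add(5, -2)), -1) = Pow(Mul(Pow(1, -1), 3), -1) = Pow(Mul(1, 3), -1) = Pow(3, -1) = Rational(1, 3) ≈ 0.33333)
A = 150 (A = Mul(Mul(-5, 5), Add(-1, Mul(-1, 5))) = Mul(-25, Add(-1, -5)) = Mul(-25, -6) = 150)
Mul(A, m) = Mul(150, Rational(1, 3)) = 50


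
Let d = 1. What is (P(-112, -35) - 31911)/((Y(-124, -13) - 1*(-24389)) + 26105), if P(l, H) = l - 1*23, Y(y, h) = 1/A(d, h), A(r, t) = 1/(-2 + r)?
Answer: -10682/16831 ≈ -0.63466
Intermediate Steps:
Y(y, h) = -1 (Y(y, h) = 1/(1/(-2 + 1)) = 1/(1/(-1)) = 1/(-1) = -1)
P(l, H) = -23 + l (P(l, H) = l - 23 = -23 + l)
(P(-112, -35) - 31911)/((Y(-124, -13) - 1*(-24389)) + 26105) = ((-23 - 112) - 31911)/((-1 - 1*(-24389)) + 26105) = (-135 - 31911)/((-1 + 24389) + 26105) = -32046/(24388 + 26105) = -32046/50493 = -32046*1/50493 = -10682/16831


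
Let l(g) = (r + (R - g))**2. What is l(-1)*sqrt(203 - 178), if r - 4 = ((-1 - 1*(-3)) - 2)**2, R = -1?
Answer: 80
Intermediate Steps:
r = 4 (r = 4 + ((-1 - 1*(-3)) - 2)**2 = 4 + ((-1 + 3) - 2)**2 = 4 + (2 - 2)**2 = 4 + 0**2 = 4 + 0 = 4)
l(g) = (3 - g)**2 (l(g) = (4 + (-1 - g))**2 = (3 - g)**2)
l(-1)*sqrt(203 - 178) = (-3 - 1)**2*sqrt(203 - 178) = (-4)**2*sqrt(25) = 16*5 = 80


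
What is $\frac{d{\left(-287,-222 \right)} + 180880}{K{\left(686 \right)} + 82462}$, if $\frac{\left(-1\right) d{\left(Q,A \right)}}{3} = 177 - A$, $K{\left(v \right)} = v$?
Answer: $\frac{179683}{83148} \approx 2.161$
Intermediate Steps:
$d{\left(Q,A \right)} = -531 + 3 A$ ($d{\left(Q,A \right)} = - 3 \left(177 - A\right) = -531 + 3 A$)
$\frac{d{\left(-287,-222 \right)} + 180880}{K{\left(686 \right)} + 82462} = \frac{\left(-531 + 3 \left(-222\right)\right) + 180880}{686 + 82462} = \frac{\left(-531 - 666\right) + 180880}{83148} = \left(-1197 + 180880\right) \frac{1}{83148} = 179683 \cdot \frac{1}{83148} = \frac{179683}{83148}$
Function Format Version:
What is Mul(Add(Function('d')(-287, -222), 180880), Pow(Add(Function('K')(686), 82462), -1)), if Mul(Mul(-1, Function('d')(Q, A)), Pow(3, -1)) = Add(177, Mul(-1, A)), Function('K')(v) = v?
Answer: Rational(179683, 83148) ≈ 2.1610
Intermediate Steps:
Function('d')(Q, A) = Add(-531, Mul(3, A)) (Function('d')(Q, A) = Mul(-3, Add(177, Mul(-1, A))) = Add(-531, Mul(3, A)))
Mul(Add(Function('d')(-287, -222), 180880), Pow(Add(Function('K')(686), 82462), -1)) = Mul(Add(Add(-531, Mul(3, -222)), 180880), Pow(Add(686, 82462), -1)) = Mul(Add(Add(-531, -666), 180880), Pow(83148, -1)) = Mul(Add(-1197, 180880), Rational(1, 83148)) = Mul(179683, Rational(1, 83148)) = Rational(179683, 83148)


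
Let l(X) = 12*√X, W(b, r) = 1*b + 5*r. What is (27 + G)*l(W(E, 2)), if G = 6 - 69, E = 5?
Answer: -432*√15 ≈ -1673.1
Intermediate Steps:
W(b, r) = b + 5*r
G = -63
(27 + G)*l(W(E, 2)) = (27 - 63)*(12*√(5 + 5*2)) = -432*√(5 + 10) = -432*√15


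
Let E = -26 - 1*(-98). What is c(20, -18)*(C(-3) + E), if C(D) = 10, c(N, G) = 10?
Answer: 820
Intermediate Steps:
E = 72 (E = -26 + 98 = 72)
c(20, -18)*(C(-3) + E) = 10*(10 + 72) = 10*82 = 820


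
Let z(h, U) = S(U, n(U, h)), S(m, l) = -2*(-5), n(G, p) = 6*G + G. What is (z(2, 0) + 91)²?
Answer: 10201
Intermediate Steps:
n(G, p) = 7*G
S(m, l) = 10
z(h, U) = 10
(z(2, 0) + 91)² = (10 + 91)² = 101² = 10201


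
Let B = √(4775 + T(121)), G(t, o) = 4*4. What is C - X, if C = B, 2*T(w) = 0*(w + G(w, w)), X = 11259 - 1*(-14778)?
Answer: -26037 + 5*√191 ≈ -25968.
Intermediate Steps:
G(t, o) = 16
X = 26037 (X = 11259 + 14778 = 26037)
T(w) = 0 (T(w) = (0*(w + 16))/2 = (0*(16 + w))/2 = (½)*0 = 0)
B = 5*√191 (B = √(4775 + 0) = √4775 = 5*√191 ≈ 69.101)
C = 5*√191 ≈ 69.101
C - X = 5*√191 - 1*26037 = 5*√191 - 26037 = -26037 + 5*√191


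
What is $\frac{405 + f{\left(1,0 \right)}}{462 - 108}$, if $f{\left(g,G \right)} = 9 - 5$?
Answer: $\frac{409}{354} \approx 1.1554$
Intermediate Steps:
$f{\left(g,G \right)} = 4$
$\frac{405 + f{\left(1,0 \right)}}{462 - 108} = \frac{405 + 4}{462 - 108} = \frac{409}{462 + \left(-114 + 6\right)} = \frac{409}{462 - 108} = \frac{409}{354}$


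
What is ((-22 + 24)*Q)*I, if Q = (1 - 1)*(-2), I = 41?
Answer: 0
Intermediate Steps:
Q = 0 (Q = 0*(-2) = 0)
((-22 + 24)*Q)*I = ((-22 + 24)*0)*41 = (2*0)*41 = 0*41 = 0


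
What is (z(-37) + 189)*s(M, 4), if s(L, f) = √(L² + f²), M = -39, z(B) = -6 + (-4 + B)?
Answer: 142*√1537 ≈ 5567.1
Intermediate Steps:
z(B) = -10 + B
(z(-37) + 189)*s(M, 4) = ((-10 - 37) + 189)*√((-39)² + 4²) = (-47 + 189)*√(1521 + 16) = 142*√1537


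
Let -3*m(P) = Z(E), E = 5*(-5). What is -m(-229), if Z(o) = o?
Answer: -25/3 ≈ -8.3333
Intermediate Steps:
E = -25
m(P) = 25/3 (m(P) = -1/3*(-25) = 25/3)
-m(-229) = -1*25/3 = -25/3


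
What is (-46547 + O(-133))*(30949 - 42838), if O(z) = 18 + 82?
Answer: 552208383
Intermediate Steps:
O(z) = 100
(-46547 + O(-133))*(30949 - 42838) = (-46547 + 100)*(30949 - 42838) = -46447*(-11889) = 552208383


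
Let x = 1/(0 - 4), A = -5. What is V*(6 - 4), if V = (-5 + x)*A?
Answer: 105/2 ≈ 52.500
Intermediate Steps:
x = -¼ (x = 1/(-4) = -¼ ≈ -0.25000)
V = 105/4 (V = (-5 - ¼)*(-5) = -21/4*(-5) = 105/4 ≈ 26.250)
V*(6 - 4) = 105*(6 - 4)/4 = (105/4)*2 = 105/2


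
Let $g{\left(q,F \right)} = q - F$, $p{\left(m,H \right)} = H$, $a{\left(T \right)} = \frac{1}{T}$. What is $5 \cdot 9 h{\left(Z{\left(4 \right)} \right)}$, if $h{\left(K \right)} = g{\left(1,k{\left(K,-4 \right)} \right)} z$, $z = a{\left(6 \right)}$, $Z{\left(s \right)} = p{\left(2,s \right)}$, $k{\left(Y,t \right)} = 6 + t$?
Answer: $- \frac{15}{2} \approx -7.5$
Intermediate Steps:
$Z{\left(s \right)} = s$
$z = \frac{1}{6} \approx 0.16667$
$h{\left(K \right)} = - \frac{1}{6}$ ($h{\left(K \right)} = \left(1 - \left(6 - 4\right)\right) \frac{1}{6} = \left(1 - 2\right) \frac{1}{6} = \left(-1\right) \frac{1}{6} = - \frac{1}{6}$)
$5 \cdot 9 h{\left(Z{\left(4 \right)} \right)} = 5 \cdot 9 \left(- \frac{1}{6}\right) = 45 \left(- \frac{1}{6}\right) = - \frac{15}{2}$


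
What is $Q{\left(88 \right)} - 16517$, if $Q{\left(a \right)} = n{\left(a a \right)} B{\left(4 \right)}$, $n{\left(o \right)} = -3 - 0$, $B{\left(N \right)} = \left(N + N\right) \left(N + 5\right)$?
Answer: $-16733$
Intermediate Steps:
$B{\left(N \right)} = 2 N \left(5 + N\right)$
$n{\left(o \right)} = -3$ ($n{\left(o \right)} = -3 + 0 = -3$)
$Q{\left(a \right)} = -216$ ($Q{\left(a \right)} = - 3 \cdot 2 \cdot 4 \left(5 + 4\right) = - 3 \cdot 2 \cdot 4 \cdot 9 = \left(-3\right) 72 = -216$)
$Q{\left(88 \right)} - 16517 = -216 - 16517 = -16733$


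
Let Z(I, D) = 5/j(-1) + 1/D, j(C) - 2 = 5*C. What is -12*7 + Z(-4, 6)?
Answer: -171/2 ≈ -85.500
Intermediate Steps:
j(C) = 2 + 5*C
Z(I, D) = -5/3 + 1/D (Z(I, D) = 5/(2 + 5*(-1)) + 1/D = 5/(2 - 5) + 1/D = 5/(-3) + 1/D = 5*(-⅓) + 1/D = -5/3 + 1/D)
-12*7 + Z(-4, 6) = -12*7 + (-5/3 + 1/6) = -84 + (-5/3 + ⅙) = -84 - 3/2 = -171/2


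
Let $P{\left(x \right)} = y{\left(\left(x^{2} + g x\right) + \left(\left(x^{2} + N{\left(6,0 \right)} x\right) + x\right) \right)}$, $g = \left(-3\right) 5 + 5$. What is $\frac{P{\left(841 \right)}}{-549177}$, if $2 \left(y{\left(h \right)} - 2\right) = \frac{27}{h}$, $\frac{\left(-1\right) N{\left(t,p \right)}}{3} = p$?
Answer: $- \frac{5627999}{1545376389522} \approx -3.6418 \cdot 10^{-6}$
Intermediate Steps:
$N{\left(t,p \right)} = - 3 p$
$g = -10$ ($g = -15 + 5 = -10$)
$y{\left(h \right)} = 2 + \frac{27}{2 h}$ ($y{\left(h \right)} = 2 + \frac{27 \frac{1}{h}}{2} = 2 + \frac{27}{2 h}$)
$P{\left(x \right)} = 2 + \frac{27}{2 \left(- 9 x + 2 x^{2}\right)}$ ($P{\left(x \right)} = 2 + \frac{27}{2 \left(\left(x^{2} - 10 x\right) + \left(\left(x^{2} + \left(-3\right) 0 x\right) + x\right)\right)} = 2 + \frac{27}{2 \left(\left(x^{2} - 10 x\right) + \left(\left(x^{2} + 0 x\right) + x\right)\right)} = 2 + \frac{27}{2 \left(\left(x^{2} - 10 x\right) + \left(\left(x^{2} + 0\right) + x\right)\right)} = 2 + \frac{27}{2 \left(\left(x^{2} - 10 x\right) + \left(x^{2} + x\right)\right)} = 2 + \frac{27}{2 \left(\left(x^{2} - 10 x\right) + \left(x + x^{2}\right)\right)} = 2 + \frac{27}{2 \left(- 9 x + 2 x^{2}\right)}$)
$\frac{P{\left(841 \right)}}{-549177} = \frac{\frac{1}{2} \cdot \frac{1}{841} \frac{1}{-9 + 2 \cdot 841} \left(27 + 4 \cdot 841 \left(-9 + 2 \cdot 841\right)\right)}{-549177} = \frac{1}{2} \cdot \frac{1}{841} \frac{1}{-9 + 1682} \left(27 + 4 \cdot 841 \left(-9 + 1682\right)\right) \left(- \frac{1}{549177}\right) = \frac{1}{2} \cdot \frac{1}{841} \cdot \frac{1}{1673} \left(27 + 4 \cdot 841 \cdot 1673\right) \left(- \frac{1}{549177}\right) = \frac{1}{2} \cdot \frac{1}{841} \cdot \frac{1}{1673} \left(27 + 5627972\right) \left(- \frac{1}{549177}\right) = \frac{1}{2} \cdot \frac{1}{841} \cdot \frac{1}{1673} \cdot 5627999 \left(- \frac{1}{549177}\right) = \frac{5627999}{2813986} \left(- \frac{1}{549177}\right) = - \frac{5627999}{1545376389522}$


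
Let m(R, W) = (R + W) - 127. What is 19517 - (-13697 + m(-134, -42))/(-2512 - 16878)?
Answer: 5406009/277 ≈ 19516.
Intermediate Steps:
m(R, W) = -127 + R + W
19517 - (-13697 + m(-134, -42))/(-2512 - 16878) = 19517 - (-13697 + (-127 - 134 - 42))/(-2512 - 16878) = 19517 - (-13697 - 303)/(-19390) = 19517 - (-14000)*(-1)/19390 = 19517 - 1*200/277 = 19517 - 200/277 = 5406009/277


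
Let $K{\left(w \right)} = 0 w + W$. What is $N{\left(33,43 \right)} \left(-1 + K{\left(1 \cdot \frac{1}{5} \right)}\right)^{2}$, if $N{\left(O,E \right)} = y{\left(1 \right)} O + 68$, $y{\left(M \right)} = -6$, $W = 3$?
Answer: $-520$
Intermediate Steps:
$K{\left(w \right)} = 3$ ($K{\left(w \right)} = 0 w + 3 = 0 + 3 = 3$)
$N{\left(O,E \right)} = 68 - 6 O$ ($N{\left(O,E \right)} = - 6 O + 68 = 68 - 6 O$)
$N{\left(33,43 \right)} \left(-1 + K{\left(1 \cdot \frac{1}{5} \right)}\right)^{2} = \left(68 - 198\right) \left(-1 + 3\right)^{2} = \left(68 - 198\right) 2^{2} = \left(-130\right) 4 = -520$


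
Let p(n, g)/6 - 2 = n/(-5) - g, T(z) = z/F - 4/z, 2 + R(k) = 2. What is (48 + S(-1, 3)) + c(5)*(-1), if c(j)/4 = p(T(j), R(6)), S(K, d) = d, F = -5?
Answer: -141/25 ≈ -5.6400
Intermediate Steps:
R(k) = 0 (R(k) = -2 + 2 = 0)
T(z) = -4/z - z/5 (T(z) = z/(-5) - 4/z = z*(-⅕) - 4/z = -z/5 - 4/z = -4/z - z/5)
p(n, g) = 12 - 6*g - 6*n/5 (p(n, g) = 12 + 6*(n/(-5) - g) = 12 + 6*(n*(-⅕) - g) = 12 + 6*(-n/5 - g) = 12 + 6*(-g - n/5) = 12 + (-6*g - 6*n/5) = 12 - 6*g - 6*n/5)
c(j) = 48 + 24*j/25 + 96/(5*j) (c(j) = 4*(12 - 6*0 - 6*(-4/j - j/5)/5) = 4*(12 + 0 + (6*j/25 + 24/(5*j))) = 4*(12 + 6*j/25 + 24/(5*j)) = 48 + 24*j/25 + 96/(5*j))
(48 + S(-1, 3)) + c(5)*(-1) = (48 + 3) + (48 + (24/25)*5 + (96/5)/5)*(-1) = 51 + (48 + 24/5 + (96/5)*(⅕))*(-1) = 51 + (48 + 24/5 + 96/25)*(-1) = 51 + (1416/25)*(-1) = 51 - 1416/25 = -141/25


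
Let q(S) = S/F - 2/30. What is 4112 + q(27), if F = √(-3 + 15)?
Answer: 61679/15 + 9*√3/2 ≈ 4119.7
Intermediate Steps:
F = 2*√3 (F = √12 = 2*√3 ≈ 3.4641)
q(S) = -1/15 + S*√3/6 (q(S) = S/((2*√3)) - 2/30 = S*(√3/6) - 2*1/30 = S*√3/6 - 1/15 = -1/15 + S*√3/6)
4112 + q(27) = 4112 + (-1/15 + (⅙)*27*√3) = 4112 + (-1/15 + 9*√3/2) = 61679/15 + 9*√3/2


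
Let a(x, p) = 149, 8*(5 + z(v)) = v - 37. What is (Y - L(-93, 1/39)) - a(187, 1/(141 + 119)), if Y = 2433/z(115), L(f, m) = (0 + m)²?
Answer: 10496402/28899 ≈ 363.21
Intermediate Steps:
z(v) = -77/8 + v/8 (z(v) = -5 + (v - 37)/8 = -5 + (-37 + v)/8 = -5 + (-37/8 + v/8) = -77/8 + v/8)
L(f, m) = m²
Y = 9732/19 (Y = 2433/(-77/8 + (⅛)*115) = 2433/(-77/8 + 115/8) = 2433/(19/4) = 2433*(4/19) = 9732/19 ≈ 512.21)
(Y - L(-93, 1/39)) - a(187, 1/(141 + 119)) = (9732/19 - (1/39)²) - 1*149 = (9732/19 - (1/39)²) - 149 = (9732/19 - 1*1/1521) - 149 = (9732/19 - 1/1521) - 149 = 14802353/28899 - 149 = 10496402/28899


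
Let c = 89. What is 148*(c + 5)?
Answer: 13912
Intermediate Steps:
148*(c + 5) = 148*(89 + 5) = 148*94 = 13912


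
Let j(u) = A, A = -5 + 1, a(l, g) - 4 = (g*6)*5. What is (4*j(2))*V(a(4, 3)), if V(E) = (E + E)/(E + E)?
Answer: -16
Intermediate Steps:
a(l, g) = 4 + 30*g (a(l, g) = 4 + (g*6)*5 = 4 + (6*g)*5 = 4 + 30*g)
V(E) = 1 (V(E) = (2*E)/((2*E)) = (2*E)*(1/(2*E)) = 1)
A = -4
j(u) = -4
(4*j(2))*V(a(4, 3)) = (4*(-4))*1 = -16*1 = -16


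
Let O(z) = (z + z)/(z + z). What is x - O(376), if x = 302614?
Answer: 302613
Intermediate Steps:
O(z) = 1 (O(z) = (2*z)/((2*z)) = (2*z)*(1/(2*z)) = 1)
x - O(376) = 302614 - 1*1 = 302614 - 1 = 302613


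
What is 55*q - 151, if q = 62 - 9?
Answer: 2764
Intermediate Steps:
q = 53
55*q - 151 = 55*53 - 151 = 2915 - 151 = 2764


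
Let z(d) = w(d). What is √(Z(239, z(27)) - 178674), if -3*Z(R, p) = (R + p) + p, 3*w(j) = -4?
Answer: 5*I*√64351/3 ≈ 422.79*I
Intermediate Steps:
w(j) = -4/3 (w(j) = (⅓)*(-4) = -4/3)
z(d) = -4/3
Z(R, p) = -2*p/3 - R/3 (Z(R, p) = -((R + p) + p)/3 = -(R + 2*p)/3 = -2*p/3 - R/3)
√(Z(239, z(27)) - 178674) = √((-⅔*(-4/3) - ⅓*239) - 178674) = √((8/9 - 239/3) - 178674) = √(-709/9 - 178674) = √(-1608775/9) = 5*I*√64351/3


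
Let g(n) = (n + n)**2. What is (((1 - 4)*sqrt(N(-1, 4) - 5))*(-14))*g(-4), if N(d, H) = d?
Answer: 2688*I*sqrt(6) ≈ 6584.2*I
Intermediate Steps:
g(n) = 4*n**2 (g(n) = (2*n)**2 = 4*n**2)
(((1 - 4)*sqrt(N(-1, 4) - 5))*(-14))*g(-4) = (((1 - 4)*sqrt(-1 - 5))*(-14))*(4*(-4)**2) = (-3*I*sqrt(6)*(-14))*(4*16) = (-3*I*sqrt(6)*(-14))*64 = (42*I*sqrt(6))*64 = 2688*I*sqrt(6)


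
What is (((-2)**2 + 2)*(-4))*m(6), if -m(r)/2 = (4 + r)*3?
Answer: 1440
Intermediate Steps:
m(r) = -24 - 6*r (m(r) = -2*(4 + r)*3 = -2*(12 + 3*r) = -24 - 6*r)
(((-2)**2 + 2)*(-4))*m(6) = (((-2)**2 + 2)*(-4))*(-24 - 6*6) = ((4 + 2)*(-4))*(-24 - 36) = (6*(-4))*(-60) = -24*(-60) = 1440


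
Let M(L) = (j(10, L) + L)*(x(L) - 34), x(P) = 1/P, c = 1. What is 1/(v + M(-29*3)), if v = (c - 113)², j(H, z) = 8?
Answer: 87/1325089 ≈ 6.5656e-5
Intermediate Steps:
M(L) = (-34 + 1/L)*(8 + L) (M(L) = (8 + L)*(1/L - 34) = (8 + L)*(-34 + 1/L) = (-34 + 1/L)*(8 + L))
v = 12544 (v = (1 - 113)² = (-112)² = 12544)
1/(v + M(-29*3)) = 1/(12544 + (-271 - (-986)*3 + 8/((-29*3)))) = 1/(12544 + (-271 - 34*(-87) + 8/(-87))) = 1/(12544 + (-271 + 2958 + 8*(-1/87))) = 1/(12544 + (-271 + 2958 - 8/87)) = 1/(12544 + 233761/87) = 1/(1325089/87) = 87/1325089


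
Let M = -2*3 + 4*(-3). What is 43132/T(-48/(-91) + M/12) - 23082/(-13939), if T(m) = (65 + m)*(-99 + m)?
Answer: -15020718321082/2955435083565 ≈ -5.0824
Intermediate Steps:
M = -18 (M = -6 - 12 = -18)
T(m) = (-99 + m)*(65 + m)
43132/T(-48/(-91) + M/12) - 23082/(-13939) = 43132/(-6435 + (-48/(-91) - 18/12)² - 34*(-48/(-91) - 18/12)) - 23082/(-13939) = 43132/(-6435 + (-48*(-1/91) - 18*1/12)² - 34*(-48*(-1/91) - 18*1/12)) - 23082*(-1/13939) = 43132/(-6435 + (48/91 - 3/2)² - 34*(48/91 - 3/2)) + 23082/13939 = 43132/(-6435 + (-177/182)² - 34*(-177/182)) + 23082/13939 = 43132/(-6435 + 31329/33124 + 3009/91) + 23082/13939 = 43132/(-212026335/33124) + 23082/13939 = 43132*(-33124/212026335) + 23082/13939 = -1428704368/212026335 + 23082/13939 = -15020718321082/2955435083565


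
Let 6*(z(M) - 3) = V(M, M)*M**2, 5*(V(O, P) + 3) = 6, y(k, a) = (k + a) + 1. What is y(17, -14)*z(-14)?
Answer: -1116/5 ≈ -223.20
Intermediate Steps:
y(k, a) = 1 + a + k (y(k, a) = (a + k) + 1 = 1 + a + k)
V(O, P) = -9/5 (V(O, P) = -3 + (1/5)*6 = -3 + 6/5 = -9/5)
z(M) = 3 - 3*M**2/10 (z(M) = 3 + (-9*M**2/5)/6 = 3 - 3*M**2/10)
y(17, -14)*z(-14) = (1 - 14 + 17)*(3 - 3/10*(-14)**2) = 4*(3 - 3/10*196) = 4*(3 - 294/5) = 4*(-279/5) = -1116/5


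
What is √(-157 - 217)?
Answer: I*√374 ≈ 19.339*I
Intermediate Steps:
√(-157 - 217) = √(-374) = I*√374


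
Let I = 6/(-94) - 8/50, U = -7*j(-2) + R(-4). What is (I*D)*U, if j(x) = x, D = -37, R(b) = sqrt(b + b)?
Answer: 136234/1175 + 19462*I*sqrt(2)/1175 ≈ 115.94 + 23.424*I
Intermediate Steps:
R(b) = sqrt(2)*sqrt(b) (R(b) = sqrt(2*b) = sqrt(2)*sqrt(b))
U = 14 + 2*I*sqrt(2) (U = -7*(-2) + sqrt(2)*sqrt(-4) = 14 + sqrt(2)*(2*I) = 14 + 2*I*sqrt(2) ≈ 14.0 + 2.8284*I)
I = -263/1175 (I = 6*(-1/94) - 8*1/50 = -3/47 - 4/25 = -263/1175 ≈ -0.22383)
(I*D)*U = (-263/1175*(-37))*(14 + 2*I*sqrt(2)) = 9731*(14 + 2*I*sqrt(2))/1175 = 136234/1175 + 19462*I*sqrt(2)/1175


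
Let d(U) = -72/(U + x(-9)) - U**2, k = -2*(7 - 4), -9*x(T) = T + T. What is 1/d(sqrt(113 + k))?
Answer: -10877/1143247 + 72*sqrt(107)/1143247 ≈ -0.0088627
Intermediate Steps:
x(T) = -2*T/9 (x(T) = -(T + T)/9 = -2*T/9)
k = -6 (k = -2*3 = -6)
d(U) = -U**2 - 72/(2 + U) (d(U) = -72/(U - 2/9*(-9)) - U**2 = -72/(U + 2) - U**2 = -72/(2 + U) - U**2 = -U**2 - 72/(2 + U))
1/d(sqrt(113 + k)) = 1/((-72 - (sqrt(113 - 6))**3 - 2*(sqrt(113 - 6))**2)/(2 + sqrt(113 - 6))) = 1/((-72 - (sqrt(107))**3 - 2*(sqrt(107))**2)/(2 + sqrt(107))) = 1/((-72 - 107*sqrt(107) - 2*107)/(2 + sqrt(107))) = 1/((-72 - 107*sqrt(107) - 214)/(2 + sqrt(107))) = 1/((-286 - 107*sqrt(107))/(2 + sqrt(107))) = (2 + sqrt(107))/(-286 - 107*sqrt(107))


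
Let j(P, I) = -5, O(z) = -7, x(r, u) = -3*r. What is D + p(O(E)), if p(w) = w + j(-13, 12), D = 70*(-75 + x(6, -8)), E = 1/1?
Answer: -6522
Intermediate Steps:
E = 1
D = -6510 (D = 70*(-75 - 3*6) = 70*(-75 - 18) = 70*(-93) = -6510)
p(w) = -5 + w (p(w) = w - 5 = -5 + w)
D + p(O(E)) = -6510 + (-5 - 7) = -6510 - 12 = -6522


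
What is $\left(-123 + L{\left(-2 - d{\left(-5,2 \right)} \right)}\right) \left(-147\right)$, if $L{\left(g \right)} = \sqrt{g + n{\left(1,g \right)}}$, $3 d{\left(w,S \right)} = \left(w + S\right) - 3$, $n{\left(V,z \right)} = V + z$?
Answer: $17934$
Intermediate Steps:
$d{\left(w,S \right)} = -1 + \frac{S}{3} + \frac{w}{3}$ ($d{\left(w,S \right)} = \frac{\left(w + S\right) - 3}{3} = \frac{\left(S + w\right) - 3}{3} = \frac{-3 + S + w}{3} = -1 + \frac{S}{3} + \frac{w}{3}$)
$L{\left(g \right)} = \sqrt{1 + 2 g}$ ($L{\left(g \right)} = \sqrt{g + \left(1 + g\right)} = \sqrt{1 + 2 g}$)
$\left(-123 + L{\left(-2 - d{\left(-5,2 \right)} \right)}\right) \left(-147\right) = \left(-123 + \sqrt{1 + 2 \left(-2 - \left(-1 + \frac{1}{3} \cdot 2 + \frac{1}{3} \left(-5\right)\right)\right)}\right) \left(-147\right) = \left(-123 + \sqrt{1 + 2 \left(-2 - \left(-1 + \frac{2}{3} - \frac{5}{3}\right)\right)}\right) \left(-147\right) = \left(-123 + \sqrt{1 + 2 \left(-2 - -2\right)}\right) \left(-147\right) = \left(-123 + \sqrt{1 + 2 \left(-2 + 2\right)}\right) \left(-147\right) = \left(-123 + \sqrt{1 + 2 \cdot 0}\right) \left(-147\right) = \left(-123 + \sqrt{1 + 0}\right) \left(-147\right) = \left(-123 + \sqrt{1}\right) \left(-147\right) = \left(-123 + 1\right) \left(-147\right) = \left(-122\right) \left(-147\right) = 17934$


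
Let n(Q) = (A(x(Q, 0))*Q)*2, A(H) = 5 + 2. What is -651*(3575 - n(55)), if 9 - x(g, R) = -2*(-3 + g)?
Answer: -1826055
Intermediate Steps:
x(g, R) = 3 + 2*g (x(g, R) = 9 - (-2)*(-3 + g) = 9 - (6 - 2*g) = 9 + (-6 + 2*g) = 3 + 2*g)
A(H) = 7
n(Q) = 14*Q (n(Q) = (7*Q)*2 = 14*Q)
-651*(3575 - n(55)) = -651*(3575 - 14*55) = -651*(3575 - 1*770) = -651*(3575 - 770) = -651*2805 = -1826055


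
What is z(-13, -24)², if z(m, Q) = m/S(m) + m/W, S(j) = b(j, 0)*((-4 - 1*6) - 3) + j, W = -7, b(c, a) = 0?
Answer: 400/49 ≈ 8.1633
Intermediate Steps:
S(j) = j (S(j) = 0*((-4 - 1*6) - 3) + j = 0*((-4 - 6) - 3) + j = 0*(-10 - 3) + j = 0*(-13) + j = 0 + j = j)
z(m, Q) = 1 - m/7 (z(m, Q) = m/m + m/(-7) = 1 + m*(-⅐) = 1 - m/7)
z(-13, -24)² = (1 - ⅐*(-13))² = (1 + 13/7)² = (20/7)² = 400/49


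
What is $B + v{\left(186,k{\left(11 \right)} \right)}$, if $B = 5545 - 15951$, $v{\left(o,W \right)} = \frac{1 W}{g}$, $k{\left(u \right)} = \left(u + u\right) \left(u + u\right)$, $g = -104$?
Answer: $- \frac{270677}{26} \approx -10411.0$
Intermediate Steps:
$k{\left(u \right)} = 4 u^{2}$ ($k{\left(u \right)} = 2 u 2 u = 4 u^{2}$)
$v{\left(o,W \right)} = - \frac{W}{104}$ ($v{\left(o,W \right)} = \frac{1 W}{-104} = W \left(- \frac{1}{104}\right) = - \frac{W}{104}$)
$B = -10406$ ($B = 5545 - 15951 = -10406$)
$B + v{\left(186,k{\left(11 \right)} \right)} = -10406 - \frac{4 \cdot 11^{2}}{104} = -10406 - \frac{4 \cdot 121}{104} = -10406 - \frac{121}{26} = - \frac{270677}{26}$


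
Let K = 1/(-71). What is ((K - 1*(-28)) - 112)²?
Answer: 35581225/5041 ≈ 7058.4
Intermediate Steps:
K = -1/71 ≈ -0.014085
((K - 1*(-28)) - 112)² = ((-1/71 - 1*(-28)) - 112)² = ((-1/71 + 28) - 112)² = (1987/71 - 112)² = (-5965/71)² = 35581225/5041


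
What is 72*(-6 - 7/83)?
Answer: -36360/83 ≈ -438.07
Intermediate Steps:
72*(-6 - 7/83) = 72*(-505/83) = -36360/83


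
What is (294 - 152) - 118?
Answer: 24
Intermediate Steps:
(294 - 152) - 118 = 142 - 118 = 24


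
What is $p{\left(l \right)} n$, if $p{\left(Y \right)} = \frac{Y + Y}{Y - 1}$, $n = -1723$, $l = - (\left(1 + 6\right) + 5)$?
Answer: $- \frac{41352}{13} \approx -3180.9$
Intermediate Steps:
$l = -12$ ($l = - (7 + 5) = \left(-1\right) 12 = -12$)
$p{\left(Y \right)} = \frac{2 Y}{-1 + Y}$
$p{\left(l \right)} n = 2 \left(-12\right) \frac{1}{-1 - 12} \left(-1723\right) = 2 \left(-12\right) \frac{1}{-13} \left(-1723\right) = 2 \left(-12\right) \left(- \frac{1}{13}\right) \left(-1723\right) = \frac{24}{13} \left(-1723\right) = - \frac{41352}{13}$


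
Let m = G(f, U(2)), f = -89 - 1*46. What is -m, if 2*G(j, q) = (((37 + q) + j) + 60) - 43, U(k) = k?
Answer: 79/2 ≈ 39.500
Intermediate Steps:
f = -135 (f = -89 - 46 = -135)
G(j, q) = 27 + j/2 + q/2 (G(j, q) = ((((37 + q) + j) + 60) - 43)/2 = (((37 + j + q) + 60) - 43)/2 = ((97 + j + q) - 43)/2 = (54 + j + q)/2 = 27 + j/2 + q/2)
m = -79/2 (m = 27 + (½)*(-135) + (½)*2 = 27 - 135/2 + 1 = -79/2 ≈ -39.500)
-m = -1*(-79/2) = 79/2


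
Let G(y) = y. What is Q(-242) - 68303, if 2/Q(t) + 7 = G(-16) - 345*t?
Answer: -5701046499/83467 ≈ -68303.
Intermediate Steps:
Q(t) = 2/(-23 - 345*t) (Q(t) = 2/(-7 + (-16 - 345*t)) = 2/(-23 - 345*t))
Q(-242) - 68303 = -2/(23 + 345*(-242)) - 68303 = -2/(23 - 83490) - 68303 = -2/(-83467) - 68303 = -2*(-1/83467) - 68303 = 2/83467 - 68303 = -5701046499/83467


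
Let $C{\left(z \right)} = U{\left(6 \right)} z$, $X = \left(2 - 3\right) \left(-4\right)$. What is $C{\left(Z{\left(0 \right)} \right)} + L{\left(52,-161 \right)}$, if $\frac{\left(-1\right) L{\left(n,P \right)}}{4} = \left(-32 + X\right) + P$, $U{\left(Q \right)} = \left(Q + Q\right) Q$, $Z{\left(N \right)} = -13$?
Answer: $-180$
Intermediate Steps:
$U{\left(Q \right)} = 2 Q^{2}$ ($U{\left(Q \right)} = 2 Q Q = 2 Q^{2}$)
$X = 4$ ($X = \left(-1\right) \left(-4\right) = 4$)
$C{\left(z \right)} = 72 z$ ($C{\left(z \right)} = 2 \cdot 6^{2} z = 2 \cdot 36 z = 72 z$)
$L{\left(n,P \right)} = 112 - 4 P$ ($L{\left(n,P \right)} = - 4 \left(\left(-32 + 4\right) + P\right) = - 4 \left(-28 + P\right) = 112 - 4 P$)
$C{\left(Z{\left(0 \right)} \right)} + L{\left(52,-161 \right)} = 72 \left(-13\right) + \left(112 - -644\right) = -936 + \left(112 + 644\right) = -936 + 756 = -180$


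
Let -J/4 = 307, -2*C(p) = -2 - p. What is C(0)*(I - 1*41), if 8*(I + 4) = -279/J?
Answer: -441801/9824 ≈ -44.972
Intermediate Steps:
C(p) = 1 + p/2 (C(p) = -(-2 - p)/2 = 1 + p/2)
J = -1228 (J = -4*307 = -1228)
I = -39017/9824 (I = -4 + (-279/(-1228))/8 = -4 + (-279*(-1/1228))/8 = -4 + (⅛)*(279/1228) = -4 + 279/9824 = -39017/9824 ≈ -3.9716)
C(0)*(I - 1*41) = (1 + (½)*0)*(-39017/9824 - 1*41) = (1 + 0)*(-39017/9824 - 41) = 1*(-441801/9824) = -441801/9824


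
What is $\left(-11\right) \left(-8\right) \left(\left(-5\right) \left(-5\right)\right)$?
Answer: $2200$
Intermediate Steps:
$\left(-11\right) \left(-8\right) \left(\left(-5\right) \left(-5\right)\right) = 88 \cdot 25 = 2200$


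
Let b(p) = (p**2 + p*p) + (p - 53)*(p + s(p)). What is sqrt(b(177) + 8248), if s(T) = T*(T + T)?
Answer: sqrt(7862446) ≈ 2804.0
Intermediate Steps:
s(T) = 2*T**2 (s(T) = T*(2*T) = 2*T**2)
b(p) = 2*p**2 + (-53 + p)*(p + 2*p**2) (b(p) = (p**2 + p*p) + (p - 53)*(p + 2*p**2) = (p**2 + p**2) + (-53 + p)*(p + 2*p**2) = 2*p**2 + (-53 + p)*(p + 2*p**2))
sqrt(b(177) + 8248) = sqrt(177*(-53 - 103*177 + 2*177**2) + 8248) = sqrt(177*(-53 - 18231 + 2*31329) + 8248) = sqrt(177*(-53 - 18231 + 62658) + 8248) = sqrt(177*44374 + 8248) = sqrt(7854198 + 8248) = sqrt(7862446)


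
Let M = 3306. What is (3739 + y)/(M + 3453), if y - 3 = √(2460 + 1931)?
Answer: 3742/6759 + √4391/6759 ≈ 0.56344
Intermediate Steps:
y = 3 + √4391 (y = 3 + √(2460 + 1931) = 3 + √4391 ≈ 69.265)
(3739 + y)/(M + 3453) = (3739 + (3 + √4391))/(3306 + 3453) = (3742 + √4391)/6759 = (3742 + √4391)*(1/6759) = 3742/6759 + √4391/6759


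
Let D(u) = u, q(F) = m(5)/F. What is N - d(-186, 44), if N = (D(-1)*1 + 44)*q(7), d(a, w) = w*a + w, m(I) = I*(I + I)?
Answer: 59130/7 ≈ 8447.1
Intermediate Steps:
m(I) = 2*I**2 (m(I) = I*(2*I) = 2*I**2)
q(F) = 50/F (q(F) = (2*5**2)/F = (2*25)/F = 50/F)
d(a, w) = w + a*w (d(a, w) = a*w + w = w + a*w)
N = 2150/7 (N = (-1*1 + 44)*(50/7) = (-1 + 44)*(50*(1/7)) = 43*(50/7) = 2150/7 ≈ 307.14)
N - d(-186, 44) = 2150/7 - 44*(1 - 186) = 2150/7 - 44*(-185) = 2150/7 - 1*(-8140) = 2150/7 + 8140 = 59130/7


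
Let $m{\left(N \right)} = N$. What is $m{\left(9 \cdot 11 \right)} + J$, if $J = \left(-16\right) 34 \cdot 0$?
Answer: $99$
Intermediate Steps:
$J = 0$ ($J = \left(-544\right) 0 = 0$)
$m{\left(9 \cdot 11 \right)} + J = 9 \cdot 11 + 0 = 99 + 0 = 99$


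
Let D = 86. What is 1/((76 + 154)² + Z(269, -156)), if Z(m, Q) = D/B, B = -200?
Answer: 100/5289957 ≈ 1.8904e-5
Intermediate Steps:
Z(m, Q) = -43/100 (Z(m, Q) = 86/(-200) = 86*(-1/200) = -43/100)
1/((76 + 154)² + Z(269, -156)) = 1/((76 + 154)² - 43/100) = 1/(230² - 43/100) = 1/(52900 - 43/100) = 1/(5289957/100) = 100/5289957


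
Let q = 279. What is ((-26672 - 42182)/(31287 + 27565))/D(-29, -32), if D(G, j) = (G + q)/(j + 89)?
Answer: -1962339/7356500 ≈ -0.26675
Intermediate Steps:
D(G, j) = (279 + G)/(89 + j) (D(G, j) = (G + 279)/(j + 89) = (279 + G)/(89 + j))
((-26672 - 42182)/(31287 + 27565))/D(-29, -32) = ((-26672 - 42182)/(31287 + 27565))/(((279 - 29)/(89 - 32))) = (-68854/58852)/((250/57)) = (-68854*1/58852)/(((1/57)*250)) = -34427/(29426*250/57) = -34427/29426*57/250 = -1962339/7356500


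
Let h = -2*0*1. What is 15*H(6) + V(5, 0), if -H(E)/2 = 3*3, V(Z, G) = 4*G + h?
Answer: -270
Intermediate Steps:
h = 0 (h = 0*1 = 0)
V(Z, G) = 4*G (V(Z, G) = 4*G + 0 = 4*G)
H(E) = -18 (H(E) = -6*3 = -2*9 = -18)
15*H(6) + V(5, 0) = 15*(-18) + 4*0 = -270 + 0 = -270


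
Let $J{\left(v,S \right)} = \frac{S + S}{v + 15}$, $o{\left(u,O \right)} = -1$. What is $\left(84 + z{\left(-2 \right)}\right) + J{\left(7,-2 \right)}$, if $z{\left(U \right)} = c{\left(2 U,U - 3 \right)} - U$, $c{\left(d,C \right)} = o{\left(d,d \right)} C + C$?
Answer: $\frac{944}{11} \approx 85.818$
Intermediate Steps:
$c{\left(d,C \right)} = 0$ ($c{\left(d,C \right)} = - C + C = 0$)
$z{\left(U \right)} = - U$ ($z{\left(U \right)} = 0 - U = - U$)
$J{\left(v,S \right)} = \frac{2 S}{15 + v}$
$\left(84 + z{\left(-2 \right)}\right) + J{\left(7,-2 \right)} = \left(84 - -2\right) + 2 \left(-2\right) \frac{1}{15 + 7} = \left(84 + 2\right) + 2 \left(-2\right) \frac{1}{22} = 86 + 2 \left(-2\right) \frac{1}{22} = 86 - \frac{2}{11} = \frac{944}{11}$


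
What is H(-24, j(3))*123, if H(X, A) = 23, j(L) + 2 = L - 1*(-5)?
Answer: 2829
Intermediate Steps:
j(L) = 3 + L (j(L) = -2 + (L - 1*(-5)) = -2 + (L + 5) = -2 + (5 + L) = 3 + L)
H(-24, j(3))*123 = 23*123 = 2829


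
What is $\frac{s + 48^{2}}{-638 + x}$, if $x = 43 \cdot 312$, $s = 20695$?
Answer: $\frac{22999}{12778} \approx 1.7999$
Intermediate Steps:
$x = 13416$
$\frac{s + 48^{2}}{-638 + x} = \frac{20695 + 48^{2}}{-638 + 13416} = \frac{20695 + 2304}{12778} = 22999 \cdot \frac{1}{12778} = \frac{22999}{12778}$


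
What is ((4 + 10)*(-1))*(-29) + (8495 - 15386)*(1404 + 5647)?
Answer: -48588035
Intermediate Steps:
((4 + 10)*(-1))*(-29) + (8495 - 15386)*(1404 + 5647) = (14*(-1))*(-29) - 6891*7051 = -14*(-29) - 48588441 = 406 - 48588441 = -48588035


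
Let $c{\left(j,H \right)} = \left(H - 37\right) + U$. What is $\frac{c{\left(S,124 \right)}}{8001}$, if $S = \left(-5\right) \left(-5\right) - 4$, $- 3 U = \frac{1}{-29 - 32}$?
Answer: $\frac{15922}{1464183} \approx 0.010874$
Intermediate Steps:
$U = \frac{1}{183}$ ($U = - \frac{1}{3 \left(-29 - 32\right)} = - \frac{1}{3 \left(-61\right)} = \left(- \frac{1}{3}\right) \left(- \frac{1}{61}\right) = \frac{1}{183} \approx 0.0054645$)
$S = 21$ ($S = 25 - 4 = 21$)
$c{\left(j,H \right)} = - \frac{6770}{183} + H$ ($c{\left(j,H \right)} = \left(H - 37\right) + \frac{1}{183} = \left(-37 + H\right) + \frac{1}{183} = - \frac{6770}{183} + H$)
$\frac{c{\left(S,124 \right)}}{8001} = \frac{- \frac{6770}{183} + 124}{8001} = \frac{15922}{183} \cdot \frac{1}{8001} = \frac{15922}{1464183}$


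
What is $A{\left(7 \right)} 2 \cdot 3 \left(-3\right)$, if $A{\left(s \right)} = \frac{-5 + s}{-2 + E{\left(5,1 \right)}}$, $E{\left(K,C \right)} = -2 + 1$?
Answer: $12$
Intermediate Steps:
$E{\left(K,C \right)} = -1$
$A{\left(s \right)} = \frac{5}{3} - \frac{s}{3}$ ($A{\left(s \right)} = \frac{-5 + s}{-2 - 1} = \frac{-5 + s}{-3} = \left(-5 + s\right) \left(- \frac{1}{3}\right) = \frac{5}{3} - \frac{s}{3}$)
$A{\left(7 \right)} 2 \cdot 3 \left(-3\right) = \left(\frac{5}{3} - \frac{7}{3}\right) 2 \cdot 3 \left(-3\right) = \left(\frac{5}{3} - \frac{7}{3}\right) 2 \left(-9\right) = \left(- \frac{2}{3}\right) 2 \left(-9\right) = \left(- \frac{4}{3}\right) \left(-9\right) = 12$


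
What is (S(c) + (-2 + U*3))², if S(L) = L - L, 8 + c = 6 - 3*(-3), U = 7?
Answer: 361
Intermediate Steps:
c = 7 (c = -8 + (6 - 3*(-3)) = -8 + (6 + 9) = -8 + 15 = 7)
S(L) = 0
(S(c) + (-2 + U*3))² = (0 + (-2 + 7*3))² = (0 + (-2 + 21))² = (0 + 19)² = 19² = 361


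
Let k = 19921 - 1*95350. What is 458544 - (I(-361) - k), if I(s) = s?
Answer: 383476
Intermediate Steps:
k = -75429 (k = 19921 - 95350 = -75429)
458544 - (I(-361) - k) = 458544 - (-361 - 1*(-75429)) = 458544 - (-361 + 75429) = 458544 - 1*75068 = 458544 - 75068 = 383476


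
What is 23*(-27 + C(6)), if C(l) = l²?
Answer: 207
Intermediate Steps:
23*(-27 + C(6)) = 23*(-27 + 6²) = 23*(-27 + 36) = 23*9 = 207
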